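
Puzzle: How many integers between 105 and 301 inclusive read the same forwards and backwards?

The integers in [105, 301] that read the same forwards and backwards: 111, 121, 131, 141, 151, 161, …, 282, 292.
19 qualify.

19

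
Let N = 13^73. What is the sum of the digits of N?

382

13^73 = 2079048967884476080047788451088036024992192911702789306913218557391594777834401453
Sum of its 82 digits: 382.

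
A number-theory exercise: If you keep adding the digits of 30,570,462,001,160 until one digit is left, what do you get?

3+0+5+7+0+4+6+2+0+0+1+1+6+0 = 35
3+5 = 8
(Equivalently, 30,570,462,001,160 mod 9 = 8.)

8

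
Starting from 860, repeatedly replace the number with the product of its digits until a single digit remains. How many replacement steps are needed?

860 → 0 (1 step)

1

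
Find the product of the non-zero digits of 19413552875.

1512000

1×9×4×1×3×5×5×2×8×7×5 = 1512000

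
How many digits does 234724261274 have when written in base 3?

24

234724261274 in base 3 is 211102212100002221000022, which has 24 digits.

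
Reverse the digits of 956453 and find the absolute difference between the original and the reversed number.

601794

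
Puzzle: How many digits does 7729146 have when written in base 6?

7729146 in base 6 is 433355030, which has 9 digits.

9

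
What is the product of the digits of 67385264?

241920

6×7×3×8×5×2×6×4 = 241920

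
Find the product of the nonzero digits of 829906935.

1049760

8×2×9×9×6×9×3×5 = 1049760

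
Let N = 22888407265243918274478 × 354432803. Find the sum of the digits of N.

114

22888407265243918274478 × 354432803 = 8112402343225966432726160901834
Sum of its 31 digits: 114.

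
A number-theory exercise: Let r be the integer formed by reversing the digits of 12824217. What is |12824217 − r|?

58418604

Reverse of 12824217 is 71242821.
|12824217 − 71242821| = 58418604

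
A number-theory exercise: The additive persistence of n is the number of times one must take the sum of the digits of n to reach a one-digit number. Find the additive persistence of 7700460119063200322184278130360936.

7700460119063200322184278130360936 → 114 → 6 (2 steps)

2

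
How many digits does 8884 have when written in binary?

14

8884 in base 2 is 10001010110100, which has 14 digits.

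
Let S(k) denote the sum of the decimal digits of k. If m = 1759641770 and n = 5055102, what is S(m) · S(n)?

S(1759641770) = 1+7+5+9+6+4+1+7+7+0 = 47.
S(5055102) = 5+0+5+5+1+0+2 = 18.
47 · 18 = 846.

846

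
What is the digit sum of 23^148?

931

23^148 = 3433363063188037676902451955415920785842383254284164565425177675733080186115725738541770838995236106846429886765074542405043737475266864854312848690813028441065586077815145794675110286680657677615883681
Sum of its 202 digits: 931.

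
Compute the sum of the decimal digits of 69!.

351

69! = 171122452428141311372468338881272839092270544893520369393648040923257279754140647424000000000000000
Sum of its 99 digits: 351.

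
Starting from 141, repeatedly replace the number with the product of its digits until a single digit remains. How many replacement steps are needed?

1

141 → 4 (1 step)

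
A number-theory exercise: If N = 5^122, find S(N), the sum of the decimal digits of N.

5^122 = 18807909613156600127499784595555930845098648908353400344140027300454676151275634765625
Sum of its 86 digits: 376.

376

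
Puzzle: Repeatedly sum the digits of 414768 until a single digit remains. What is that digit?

4+1+4+7+6+8 = 30
3+0 = 3

3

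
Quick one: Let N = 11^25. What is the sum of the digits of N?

101

11^25 = 108347059433883722041830251
Sum of its 27 digits: 101.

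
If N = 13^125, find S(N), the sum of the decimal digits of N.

13^125 = 17495205107231218793576963634827826483450203134131760434049069074576382037456993684822326893030505066375595924533664676070430456468911381693
Sum of its 140 digits: 610.

610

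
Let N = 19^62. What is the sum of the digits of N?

19^62 = 19174465169354813231681320402781559275699092043658101294284851101507028402995161
Sum of its 80 digits: 325.

325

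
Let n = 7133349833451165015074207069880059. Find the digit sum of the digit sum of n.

First digit sum: 137.
1+3+7 = 11.

11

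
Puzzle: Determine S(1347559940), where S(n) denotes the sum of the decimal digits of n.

1+3+4+7+5+5+9+9+4+0 = 47

47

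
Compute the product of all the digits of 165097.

1×6×5×0×9×7 = 0

0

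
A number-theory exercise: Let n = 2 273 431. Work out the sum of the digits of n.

22

2+2+7+3+4+3+1 = 22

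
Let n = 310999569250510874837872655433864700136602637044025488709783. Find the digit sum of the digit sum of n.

First digit sum: 272.
2+7+2 = 11.

11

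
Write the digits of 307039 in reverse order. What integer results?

930703

Reversing 307039 gives 930703.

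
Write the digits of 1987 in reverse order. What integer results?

Reversing 1987 gives 7891.

7891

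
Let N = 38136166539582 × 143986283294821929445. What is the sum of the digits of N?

38136166539582 × 143986283294821929445 = 5491084879146762754541414203791990
Sum of its 34 digits: 156.

156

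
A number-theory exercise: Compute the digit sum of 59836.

31

5+9+8+3+6 = 31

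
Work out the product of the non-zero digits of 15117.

35

1×5×1×1×7 = 35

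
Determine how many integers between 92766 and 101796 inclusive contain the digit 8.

3180

The integers in [92766, 101796] that contain the digit 8: 92768, 92778, 92780, 92781, 92782, 92783, …, 101788, 101789.
3180 qualify.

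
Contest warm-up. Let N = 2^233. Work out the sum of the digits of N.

302

2^233 = 13803492693581127574869511724554050904902217944340773110325048447598592
Sum of its 71 digits: 302.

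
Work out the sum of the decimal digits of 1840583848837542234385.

103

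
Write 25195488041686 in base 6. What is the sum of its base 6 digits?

25195488041686 in base 6 is 125330351501510434.
Digit sum: 1+2+5+3+3+0+3+5+1+5+0+1+5+1+0+4+3+4 = 46.

46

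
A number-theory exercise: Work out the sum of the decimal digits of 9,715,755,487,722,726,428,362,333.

118

9+7+1+5+7+5+5+4+8+7+7+2+2+7+2+6+4+2+8+3+6+2+3+3+3 = 118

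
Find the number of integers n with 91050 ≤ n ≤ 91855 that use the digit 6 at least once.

233

The integers in [91050, 91855] that use the digit 6 at least once: 91056, 91060, 91061, 91062, 91063, 91064, …, 91836, 91846.
233 qualify.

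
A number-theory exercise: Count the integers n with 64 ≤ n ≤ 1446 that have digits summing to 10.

97

The integers in [64, 1446] that have digits summing to 10: 64, 73, 82, 91, 109, 118, …, 1432, 1441.
97 qualify.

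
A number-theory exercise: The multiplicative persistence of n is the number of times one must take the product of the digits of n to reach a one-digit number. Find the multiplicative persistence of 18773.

3

18773 → 1176 → 42 → 8 (3 steps)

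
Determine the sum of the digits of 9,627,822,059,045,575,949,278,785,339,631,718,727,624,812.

215

9+6+2+7+8+2+2+0+5+9+0+4+5+5+7+5+9+4+9+2+7+8+7+8+5+3+3+9+6+3+1+7+1+8+7+2+7+6+2+4+8+1+2 = 215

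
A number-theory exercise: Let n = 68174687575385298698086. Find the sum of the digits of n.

136

6+8+1+7+4+6+8+7+5+7+5+3+8+5+2+9+8+6+9+8+0+8+6 = 136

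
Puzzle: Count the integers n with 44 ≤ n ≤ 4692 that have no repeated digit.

2542

The integers in [44, 4692] that have no repeated digit: 45, 46, 47, 48, 49, 50, …, 4691, 4692.
2542 qualify.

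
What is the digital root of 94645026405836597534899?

4

9+4+6+4+5+0+2+6+4+0+5+8+3+6+5+9+7+5+3+4+8+9+9 = 121
1+2+1 = 4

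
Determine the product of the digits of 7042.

0

7×0×4×2 = 0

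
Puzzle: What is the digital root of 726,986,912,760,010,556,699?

5

7+2+6+9+8+6+9+1+2+7+6+0+0+1+0+5+5+6+6+9+9 = 104
1+0+4 = 5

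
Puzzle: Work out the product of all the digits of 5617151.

1050

5×6×1×7×1×5×1 = 1050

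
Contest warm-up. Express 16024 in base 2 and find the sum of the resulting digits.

16024 in base 2 is 11111010011000.
Digit sum: 1+1+1+1+1+0+1+0+0+1+1+0+0+0 = 8.

8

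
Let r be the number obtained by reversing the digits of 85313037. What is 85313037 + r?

158344395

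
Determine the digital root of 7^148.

7

The digital root of n equals n mod 9 (or 9 when 9 | n), so we need 7^148 mod 9.
7^148 ≡ 7 (mod 9), so the digital root is 7.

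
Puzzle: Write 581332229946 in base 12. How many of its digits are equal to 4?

1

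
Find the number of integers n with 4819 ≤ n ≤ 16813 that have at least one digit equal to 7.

The integers in [4819, 16813] that have at least one digit equal to 7: 4827, 4837, 4847, 4857, 4867, 4870, …, 16799, 16807.
3980 qualify.

3980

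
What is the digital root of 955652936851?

1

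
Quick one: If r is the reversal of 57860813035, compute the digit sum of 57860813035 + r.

47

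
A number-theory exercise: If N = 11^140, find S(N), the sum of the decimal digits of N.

11^140 = 62370025577397531358841110939388847893548592446933933258926462617935083921209903069128165128774692591718806921697341816832781464720109223777504401
Sum of its 146 digits: 670.

670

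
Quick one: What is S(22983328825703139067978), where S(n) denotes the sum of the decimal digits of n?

112

2+2+9+8+3+3+2+8+8+2+5+7+0+3+1+3+9+0+6+7+9+7+8 = 112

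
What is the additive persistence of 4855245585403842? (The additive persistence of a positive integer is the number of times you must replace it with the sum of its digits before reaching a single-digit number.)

2

4855245585403842 → 72 → 9 (2 steps)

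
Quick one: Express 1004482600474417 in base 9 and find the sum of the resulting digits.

65

1004482600474417 in base 9 is 4781517144706037.
Digit sum: 4+7+8+1+5+1+7+1+4+4+7+0+6+0+3+7 = 65.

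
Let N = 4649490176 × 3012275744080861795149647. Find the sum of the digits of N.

145

4649490176 × 3012275744080861795149647 = 14005546479507057066162008176367872
Sum of its 35 digits: 145.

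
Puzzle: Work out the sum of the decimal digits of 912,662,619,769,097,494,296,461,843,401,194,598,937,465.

9+1+2+6+6+2+6+1+9+7+6+9+0+9+7+4+9+4+2+9+6+4+6+1+8+4+3+4+0+1+1+9+4+5+9+8+9+3+7+4+6+5 = 215

215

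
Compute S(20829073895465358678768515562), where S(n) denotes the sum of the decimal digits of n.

2+0+8+2+9+0+7+3+8+9+5+4+6+5+3+5+8+6+7+8+7+6+8+5+1+5+5+6+2 = 150

150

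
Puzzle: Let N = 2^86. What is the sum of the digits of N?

2^86 = 77371252455336267181195264
Sum of its 26 digits: 112.

112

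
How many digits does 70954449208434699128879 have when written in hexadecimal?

19

70954449208434699128879 in base 16 is F0672CA4649A6C1D02F, which has 19 digits.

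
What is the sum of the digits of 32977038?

3+2+9+7+7+0+3+8 = 39

39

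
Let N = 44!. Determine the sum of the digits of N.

216

44! = 2658271574788448768043625811014615890319638528000000000
Sum of its 55 digits: 216.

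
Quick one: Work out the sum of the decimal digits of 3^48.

3^48 = 79766443076872509863361
Sum of its 23 digits: 117.

117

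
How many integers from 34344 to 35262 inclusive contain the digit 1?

254

The integers in [34344, 35262] that contain the digit 1: 34351, 34361, 34371, 34381, 34391, 34401, …, 35251, 35261.
254 qualify.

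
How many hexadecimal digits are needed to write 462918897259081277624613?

462918897259081277624613 in base 16 is 6206E23A77B37063D125, which has 20 digits.

20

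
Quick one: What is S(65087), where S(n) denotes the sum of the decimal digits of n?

26

6+5+0+8+7 = 26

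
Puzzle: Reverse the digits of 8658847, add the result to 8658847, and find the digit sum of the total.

29

Reversal of 8658847 is 7488568; 8658847 + 7488568 = 16147415.
Digit sum of 16147415: 1+6+1+4+7+4+1+5 = 29.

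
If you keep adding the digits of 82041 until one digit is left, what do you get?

6

8+2+0+4+1 = 15
1+5 = 6
(Equivalently, 82041 mod 9 = 6.)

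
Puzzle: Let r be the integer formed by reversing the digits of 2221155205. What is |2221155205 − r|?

2804356017

Reverse of 2221155205 is 5025511222.
|2221155205 − 5025511222| = 2804356017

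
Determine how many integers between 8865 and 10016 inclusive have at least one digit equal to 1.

The integers in [8865, 10016] that have at least one digit equal to 1: 8871, 8881, 8891, 8901, 8910, 8911, …, 10015, 10016.
310 qualify.

310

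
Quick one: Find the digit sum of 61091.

17

6+1+0+9+1 = 17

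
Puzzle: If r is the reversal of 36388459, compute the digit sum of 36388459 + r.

38

Reversal of 36388459 is 95488363; 36388459 + 95488363 = 131876822.
Digit sum of 131876822: 1+3+1+8+7+6+8+2+2 = 38.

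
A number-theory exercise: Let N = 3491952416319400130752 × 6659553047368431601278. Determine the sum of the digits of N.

3491952416319400130752 × 6659553047368431601278 = 23254842355365419286292817890613361930301056
Sum of its 44 digits: 180.

180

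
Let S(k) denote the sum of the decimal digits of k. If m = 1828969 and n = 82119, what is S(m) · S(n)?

S(1828969) = 1+8+2+8+9+6+9 = 43.
S(82119) = 8+2+1+1+9 = 21.
43 · 21 = 903.

903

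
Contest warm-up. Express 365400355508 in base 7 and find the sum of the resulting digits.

56

365400355508 in base 7 is 35253650526626.
Digit sum: 3+5+2+5+3+6+5+0+5+2+6+6+2+6 = 56.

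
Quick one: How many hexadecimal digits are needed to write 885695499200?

885695499200 in base 16 is CE3790CBC0, which has 10 digits.

10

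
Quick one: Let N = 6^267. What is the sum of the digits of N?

6^267 = 5839610118748173384042916438012884343190456918632681597802191859555588085975213774292841045426132080312269934436602736781280813491693061209618278521853125725880871633364312533867616872931869252751252296564736
Sum of its 208 digits: 927.

927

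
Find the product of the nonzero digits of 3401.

3×4×1 = 12

12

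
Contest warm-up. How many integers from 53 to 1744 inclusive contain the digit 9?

The integers in [53, 1744] that contain the digit 9: 59, 69, 79, 89, 90, 91, …, 1729, 1739.
403 qualify.

403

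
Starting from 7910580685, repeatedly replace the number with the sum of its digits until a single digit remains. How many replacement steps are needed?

3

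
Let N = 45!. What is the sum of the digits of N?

207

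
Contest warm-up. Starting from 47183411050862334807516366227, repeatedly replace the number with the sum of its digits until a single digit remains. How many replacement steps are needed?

47183411050862334807516366227 → 113 → 5 (2 steps)

2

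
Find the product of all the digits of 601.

0

6×0×1 = 0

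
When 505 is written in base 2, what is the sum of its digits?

7

505 in base 2 is 111111001.
Digit sum: 1+1+1+1+1+1+0+0+1 = 7.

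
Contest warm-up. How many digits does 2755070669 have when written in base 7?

12

2755070669 in base 7 is 125162500001, which has 12 digits.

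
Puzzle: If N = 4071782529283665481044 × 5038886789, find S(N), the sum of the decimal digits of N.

4071782529283665481044 × 5038886789 = 20517251194488467625927941527716
Sum of its 32 digits: 147.

147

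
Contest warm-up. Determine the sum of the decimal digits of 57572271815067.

63

5+7+5+7+2+2+7+1+8+1+5+0+6+7 = 63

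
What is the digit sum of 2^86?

112

2^86 = 77371252455336267181195264
Sum of its 26 digits: 112.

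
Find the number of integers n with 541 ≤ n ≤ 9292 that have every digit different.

The integers in [541, 9292] that have every digit different: 541, 542, 543, 546, 547, 548, …, 9286, 9287.
4527 qualify.

4527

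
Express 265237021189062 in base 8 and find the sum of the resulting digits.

265237021189062 in base 8 is 7423551633361706.
Digit sum: 7+4+2+3+5+5+1+6+3+3+3+6+1+7+0+6 = 62.

62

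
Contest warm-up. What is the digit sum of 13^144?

757

13^144 = 25576595330541451188765832638549849298314373520153608786670906139957572402372141367568937940553448343243684988004734396737936160930207489715389784190815069636161
Sum of its 161 digits: 757.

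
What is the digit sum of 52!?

279

52! = 80658175170943878571660636856403766975289505440883277824000000000000
Sum of its 68 digits: 279.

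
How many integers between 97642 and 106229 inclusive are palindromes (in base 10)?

30

The integers in [97642, 106229] that are palindromes (in base 10): 97679, 97779, 97879, 97979, 98089, 98189, …, 104401, 105501.
30 qualify.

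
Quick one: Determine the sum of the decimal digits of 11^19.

11^19 = 61159090448414546291
Sum of its 20 digits: 83.

83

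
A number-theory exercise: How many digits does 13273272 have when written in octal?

13273272 in base 8 is 62504270, which has 8 digits.

8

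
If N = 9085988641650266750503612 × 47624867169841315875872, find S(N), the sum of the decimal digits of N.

215

9085988641650266750503612 × 47624867169841315875872 = 432719002165280881438364823065416813626879649664
Sum of its 48 digits: 215.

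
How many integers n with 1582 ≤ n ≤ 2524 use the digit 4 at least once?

257

The integers in [1582, 2524] that use the digit 4 at least once: 1584, 1594, 1604, 1614, 1624, 1634, …, 2514, 2524.
257 qualify.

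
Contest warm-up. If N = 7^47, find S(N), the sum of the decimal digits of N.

7^47 = 5243338316756303634461458718861951455543
Sum of its 40 digits: 175.

175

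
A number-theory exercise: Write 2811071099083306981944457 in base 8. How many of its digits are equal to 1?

2811071099083306981944457 in base 8 is 1123210740716264242734066211.
The digit 1 appears 6 times.

6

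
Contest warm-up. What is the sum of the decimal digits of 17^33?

170

17^33 = 40254497110927943179349807054456171205137
Sum of its 41 digits: 170.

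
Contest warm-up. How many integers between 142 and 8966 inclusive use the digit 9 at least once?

2383

The integers in [142, 8966] that use the digit 9 at least once: 149, 159, 169, 179, 189, 190, …, 8965, 8966.
2383 qualify.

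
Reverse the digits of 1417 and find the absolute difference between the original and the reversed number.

5724

Reverse of 1417 is 7141.
|1417 − 7141| = 5724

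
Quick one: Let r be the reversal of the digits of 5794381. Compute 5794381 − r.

Reverse of 5794381 is 1834975.
5794381 − 1834975 = 3959406

3959406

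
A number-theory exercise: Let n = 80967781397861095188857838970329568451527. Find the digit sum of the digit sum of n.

First digit sum: 223.
2+2+3 = 7.

7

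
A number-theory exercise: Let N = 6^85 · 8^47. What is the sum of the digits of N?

6^85 · 8^47 = 3873340449522280309791328186558526885096422716238985278803737439140961491955873451570589509361954638792753152
Sum of its 109 digits: 522.

522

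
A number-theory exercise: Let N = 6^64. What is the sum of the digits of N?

6^64 = 63340286662973277706162286946811886609896461828096
Sum of its 50 digits: 252.

252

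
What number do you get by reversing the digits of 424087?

Reversing 424087 gives 780424.

780424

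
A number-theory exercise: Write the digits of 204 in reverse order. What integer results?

Reversing 204 gives 402.

402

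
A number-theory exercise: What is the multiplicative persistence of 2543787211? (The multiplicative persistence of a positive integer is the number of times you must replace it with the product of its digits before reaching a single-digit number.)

2543787211 → 94080 → 0 (2 steps)

2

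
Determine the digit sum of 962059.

9+6+2+0+5+9 = 31

31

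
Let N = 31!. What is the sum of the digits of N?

135

31! = 8222838654177922817725562880000000
Sum of its 34 digits: 135.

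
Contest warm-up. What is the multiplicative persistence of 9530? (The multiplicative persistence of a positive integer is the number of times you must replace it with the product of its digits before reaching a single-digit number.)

1

9530 → 0 (1 step)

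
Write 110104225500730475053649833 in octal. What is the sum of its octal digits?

110104225500730475053649833 in base 8 is 55423364030761341521353207651.
Digit sum: 5+5+4+2+3+3+6+4+0+3+0+7+6+1+3+4+1+5+2+1+3+5+3+2+0+7+6+5+1 = 97.

97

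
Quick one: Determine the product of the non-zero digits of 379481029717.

3×7×9×4×8×1×2×9×7×1×7 = 5334336

5334336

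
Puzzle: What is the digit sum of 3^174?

387

3^174 = 104495676331778315966103878903450701989608781073244439950619431748912396904023371769
Sum of its 84 digits: 387.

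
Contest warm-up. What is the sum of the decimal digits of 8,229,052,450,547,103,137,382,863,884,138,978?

8+2+2+9+0+5+2+4+5+0+5+4+7+1+0+3+1+3+7+3+8+2+8+6+3+8+8+4+1+3+8+9+7+8 = 154

154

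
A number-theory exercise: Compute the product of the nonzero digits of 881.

64

8×8×1 = 64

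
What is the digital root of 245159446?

2+4+5+1+5+9+4+4+6 = 40
4+0 = 4

4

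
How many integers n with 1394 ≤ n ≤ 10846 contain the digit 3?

The integers in [1394, 10846] that contain the digit 3: 1394, 1395, 1396, 1397, 1398, 1399, …, 10839, 10843.
3264 qualify.

3264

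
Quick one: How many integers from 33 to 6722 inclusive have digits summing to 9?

207

The integers in [33, 6722] that have digits summing to 9: 36, 45, 54, 63, 72, 81, …, 6210, 6300.
207 qualify.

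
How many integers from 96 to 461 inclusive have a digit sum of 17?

15

The integers in [96, 461] that have a digit sum of 17: 98, 179, 188, 197, 269, 278, …, 449, 458.
15 qualify.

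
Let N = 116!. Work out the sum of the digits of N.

116! = 33931086844518982011982560935885732032396635556994207701963662088123265314176330336254535971207181169698868584991941607780111073928236261199604691797570505851011072000000000000000000000000000
Sum of its 191 digits: 729.

729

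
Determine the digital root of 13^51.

The digital root of n equals n mod 9 (or 9 when 9 | n), so we need 13^51 mod 9.
13^51 ≡ 1 (mod 9), so the digital root is 1.

1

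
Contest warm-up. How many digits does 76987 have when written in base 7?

6

76987 in base 7 is 440311, which has 6 digits.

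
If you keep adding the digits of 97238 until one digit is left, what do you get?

2

9+7+2+3+8 = 29
2+9 = 11
1+1 = 2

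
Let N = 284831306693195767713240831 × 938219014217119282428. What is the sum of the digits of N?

189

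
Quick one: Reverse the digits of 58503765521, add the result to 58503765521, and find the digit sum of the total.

Reversal of 58503765521 is 12556730585; 58503765521 + 12556730585 = 71060496106.
Digit sum of 71060496106: 7+1+0+6+0+4+9+6+1+0+6 = 40.

40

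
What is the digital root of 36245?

2

3+6+2+4+5 = 20
2+0 = 2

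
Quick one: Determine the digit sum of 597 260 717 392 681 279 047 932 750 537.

143

5+9+7+2+6+0+7+1+7+3+9+2+6+8+1+2+7+9+0+4+7+9+3+2+7+5+0+5+3+7 = 143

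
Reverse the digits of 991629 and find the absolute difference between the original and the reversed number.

65430

Reverse of 991629 is 926199.
|991629 − 926199| = 65430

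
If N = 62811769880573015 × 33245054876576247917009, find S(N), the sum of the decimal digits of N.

62811769880573015 × 33245054876576247917009 = 2088180736574529001557099984589084912135
Sum of its 40 digits: 187.

187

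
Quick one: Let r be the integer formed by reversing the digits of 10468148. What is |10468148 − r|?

Reverse of 10468148 is 84186401.
|10468148 − 84186401| = 73718253

73718253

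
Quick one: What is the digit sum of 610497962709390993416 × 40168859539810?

146

610497962709390993416 × 40168859539810 = 24523006913413690040553584499890960
Sum of its 35 digits: 146.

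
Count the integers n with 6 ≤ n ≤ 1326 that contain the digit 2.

The integers in [6, 1326] that contain the digit 2: 12, 20, 21, 22, 23, 24, …, 1325, 1326.
417 qualify.

417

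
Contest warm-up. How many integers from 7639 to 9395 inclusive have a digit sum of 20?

The integers in [7639, 9395] that have a digit sum of 20: 7643, 7652, 7661, 7670, 7706, 7715, …, 9371, 9380.
131 qualify.

131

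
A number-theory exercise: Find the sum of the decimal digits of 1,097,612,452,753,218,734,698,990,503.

126

1+0+9+7+6+1+2+4+5+2+7+5+3+2+1+8+7+3+4+6+9+8+9+9+0+5+0+3 = 126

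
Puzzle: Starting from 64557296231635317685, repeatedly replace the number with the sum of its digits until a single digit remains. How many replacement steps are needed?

64557296231635317685 → 94 → 13 → 4 (3 steps)

3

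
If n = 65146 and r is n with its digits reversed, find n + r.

129302

Reverse of 65146 is 64156.
65146 + 64156 = 129302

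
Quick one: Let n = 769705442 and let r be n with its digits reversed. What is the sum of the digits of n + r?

Reversal of 769705442 is 244507967; 769705442 + 244507967 = 1014213409.
Digit sum of 1014213409: 1+0+1+4+2+1+3+4+0+9 = 25.

25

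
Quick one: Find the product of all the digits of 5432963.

5×4×3×2×9×6×3 = 19440

19440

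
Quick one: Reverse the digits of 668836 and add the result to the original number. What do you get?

Reverse of 668836 is 638866.
668836 + 638866 = 1307702

1307702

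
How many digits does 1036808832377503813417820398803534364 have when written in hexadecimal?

30

1036808832377503813417820398803534364 in base 16 is C7AE9F43CA69BA306CF579808CC21C, which has 30 digits.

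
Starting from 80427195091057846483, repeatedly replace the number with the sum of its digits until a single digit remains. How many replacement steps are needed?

3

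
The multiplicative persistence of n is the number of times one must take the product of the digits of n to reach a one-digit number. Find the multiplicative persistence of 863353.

2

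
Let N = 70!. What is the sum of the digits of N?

459

70! = 11978571669969891796072783721689098736458938142546425857555362864628009582789845319680000000000000000
Sum of its 101 digits: 459.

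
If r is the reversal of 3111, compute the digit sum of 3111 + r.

Reversal of 3111 is 1113; 3111 + 1113 = 4224.
Digit sum of 4224: 4+2+2+4 = 12.

12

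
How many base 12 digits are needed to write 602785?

6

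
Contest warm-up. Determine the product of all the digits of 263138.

2×6×3×1×3×8 = 864

864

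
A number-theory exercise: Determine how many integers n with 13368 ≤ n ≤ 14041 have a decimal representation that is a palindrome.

The integers in [13368, 14041] that have a decimal representation that is a palindrome: 13431, 13531, 13631, 13731, 13831, 13931, 14041.
7 qualify.

7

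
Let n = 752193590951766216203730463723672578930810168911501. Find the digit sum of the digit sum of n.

5

First digit sum: 212.
2+1+2 = 5.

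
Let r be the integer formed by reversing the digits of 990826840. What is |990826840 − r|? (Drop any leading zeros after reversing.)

942198741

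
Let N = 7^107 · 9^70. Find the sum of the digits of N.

7^107 · 9^70 = 16690369148645723457578654507676730100456331055830655467420224484805940610698953703092923166931379379911682366381115585369637306078071638463710989525131387943
Sum of its 158 digits: 711.

711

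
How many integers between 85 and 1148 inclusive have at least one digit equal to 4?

285

The integers in [85, 1148] that have at least one digit equal to 4: 94, 104, 114, 124, 134, 140, …, 1147, 1148.
285 qualify.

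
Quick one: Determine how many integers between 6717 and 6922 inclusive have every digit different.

The integers in [6717, 6922] that have every digit different: 6718, 6719, 6720, 6721, 6723, 6724, …, 6920, 6921.
116 qualify.

116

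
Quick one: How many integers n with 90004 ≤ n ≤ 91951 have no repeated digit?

The integers in [90004, 91951] that have no repeated digit: 90123, 90124, 90125, 90126, 90127, 90128, …, 91875, 91876.
672 qualify.

672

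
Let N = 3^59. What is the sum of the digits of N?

117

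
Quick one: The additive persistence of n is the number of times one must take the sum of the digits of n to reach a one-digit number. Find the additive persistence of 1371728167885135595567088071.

2

1371728167885135595567088071 → 134 → 8 (2 steps)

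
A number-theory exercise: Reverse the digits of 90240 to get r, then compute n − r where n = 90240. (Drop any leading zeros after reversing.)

86031

Reverse of 90240 is 4209.
90240 − 4209 = 86031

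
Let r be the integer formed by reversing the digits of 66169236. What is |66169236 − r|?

Reverse of 66169236 is 63296166.
|66169236 − 63296166| = 2873070

2873070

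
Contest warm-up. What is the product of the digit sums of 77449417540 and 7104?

S(77449417540) = 7+7+4+4+9+4+1+7+5+4+0 = 52.
S(7104) = 7+1+0+4 = 12.
52 · 12 = 624.

624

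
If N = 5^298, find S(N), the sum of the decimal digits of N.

5^298 = 19636373861190906212383087819945102571900862049997798260446196468748421018886863425840391536149327809108734286260527514052671674441698875611230059296435853809012421857839447714155767243937589228153228759765625
Sum of its 209 digits: 967.

967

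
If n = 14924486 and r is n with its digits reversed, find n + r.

83367427

Reverse of 14924486 is 68442941.
14924486 + 68442941 = 83367427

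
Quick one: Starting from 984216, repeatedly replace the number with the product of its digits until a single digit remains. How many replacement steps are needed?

984216 → 3456 → 360 → 0 (3 steps)

3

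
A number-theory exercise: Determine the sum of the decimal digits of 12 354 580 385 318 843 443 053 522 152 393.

1+2+3+5+4+5+8+0+3+8+5+3+1+8+8+4+3+4+4+3+0+5+3+5+2+2+1+5+2+3+9+3 = 122

122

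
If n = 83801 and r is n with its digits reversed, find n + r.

94639

Reverse of 83801 is 10838.
83801 + 10838 = 94639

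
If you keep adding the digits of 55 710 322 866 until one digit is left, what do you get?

9

5+5+7+1+0+3+2+2+8+6+6 = 45
4+5 = 9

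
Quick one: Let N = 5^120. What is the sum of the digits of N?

5^120 = 752316384526264005099991383822237233803945956334136013765601092018187046051025390625
Sum of its 84 digits: 334.

334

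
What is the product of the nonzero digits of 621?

6×2×1 = 12

12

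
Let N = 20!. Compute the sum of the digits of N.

54

20! = 2432902008176640000
Sum of its 19 digits: 54.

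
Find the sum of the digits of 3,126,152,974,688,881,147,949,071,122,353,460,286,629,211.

184

3+1+2+6+1+5+2+9+7+4+6+8+8+8+8+1+1+4+7+9+4+9+0+7+1+1+2+2+3+5+3+4+6+0+2+8+6+6+2+9+2+1+1 = 184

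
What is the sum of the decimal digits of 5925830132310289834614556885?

124

5+9+2+5+8+3+0+1+3+2+3+1+0+2+8+9+8+3+4+6+1+4+5+5+6+8+8+5 = 124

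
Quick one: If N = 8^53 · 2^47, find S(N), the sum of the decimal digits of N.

283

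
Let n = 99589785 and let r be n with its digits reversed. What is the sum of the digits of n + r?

48

Reversal of 99589785 is 58798599; 99589785 + 58798599 = 158388384.
Digit sum of 158388384: 1+5+8+3+8+8+3+8+4 = 48.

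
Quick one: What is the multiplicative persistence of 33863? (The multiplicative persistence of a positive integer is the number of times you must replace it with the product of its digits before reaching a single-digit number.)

3

33863 → 1296 → 108 → 0 (3 steps)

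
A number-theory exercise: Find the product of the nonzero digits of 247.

56

2×4×7 = 56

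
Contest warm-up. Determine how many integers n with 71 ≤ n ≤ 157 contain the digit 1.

61

The integers in [71, 157] that contain the digit 1: 71, 81, 91, 100, 101, 102, …, 156, 157.
61 qualify.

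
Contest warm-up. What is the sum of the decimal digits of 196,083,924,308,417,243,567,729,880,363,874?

1+9+6+0+8+3+9+2+4+3+0+8+4+1+7+2+4+3+5+6+7+7+2+9+8+8+0+3+6+3+8+7+4 = 157

157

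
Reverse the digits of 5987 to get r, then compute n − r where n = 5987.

Reverse of 5987 is 7895.
5987 − 7895 = -1908

-1908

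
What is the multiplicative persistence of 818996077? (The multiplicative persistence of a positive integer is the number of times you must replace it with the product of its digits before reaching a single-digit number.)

1

818996077 → 0 (1 step)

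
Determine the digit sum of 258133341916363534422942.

93

2+5+8+1+3+3+3+4+1+9+1+6+3+6+3+5+3+4+4+2+2+9+4+2 = 93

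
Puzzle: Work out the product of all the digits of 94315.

540

9×4×3×1×5 = 540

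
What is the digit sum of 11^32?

139

11^32 = 2111377674535255285545615254209921
Sum of its 34 digits: 139.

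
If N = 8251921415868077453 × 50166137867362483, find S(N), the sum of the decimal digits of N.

155

8251921415868077453 × 50166137867362483 = 413967027419078996222020321070395799
Sum of its 36 digits: 155.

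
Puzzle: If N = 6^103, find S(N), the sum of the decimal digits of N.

6^103 = 141116822676015315716885097706140489236023041462158252253303544735811382559113216
Sum of its 81 digits: 306.

306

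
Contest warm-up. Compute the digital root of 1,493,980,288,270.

1+4+9+3+9+8+0+2+8+8+2+7+0 = 61
6+1 = 7

7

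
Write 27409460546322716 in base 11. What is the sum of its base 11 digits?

27409460546322716 in base 11 is 661A553A36267114.
Digit sum: 6+6+1+10+5+5+3+10+3+6+2+6+7+1+1+4 = 76.

76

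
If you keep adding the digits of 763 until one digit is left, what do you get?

7+6+3 = 16
1+6 = 7
(Equivalently, 763 mod 9 = 7.)

7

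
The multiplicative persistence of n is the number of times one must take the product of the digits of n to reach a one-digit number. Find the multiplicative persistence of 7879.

3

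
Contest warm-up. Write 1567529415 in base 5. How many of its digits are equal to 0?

1567529415 in base 5 is 11202241420130.
The digit 0 appears 3 times.

3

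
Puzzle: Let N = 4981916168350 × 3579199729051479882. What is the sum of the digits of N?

4981916168350 × 3579199729051479882 = 17831272999915506833630550134700
Sum of its 32 digits: 132.

132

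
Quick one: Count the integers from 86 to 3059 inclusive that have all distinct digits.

1696

The integers in [86, 3059] that have all distinct digits: 86, 87, 89, 90, 91, 92, …, 3058, 3059.
1696 qualify.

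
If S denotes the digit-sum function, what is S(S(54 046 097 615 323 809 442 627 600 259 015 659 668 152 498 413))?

First digit sum: 202.
2+0+2 = 4.

4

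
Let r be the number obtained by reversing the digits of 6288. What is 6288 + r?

15114

Reverse of 6288 is 8826.
6288 + 8826 = 15114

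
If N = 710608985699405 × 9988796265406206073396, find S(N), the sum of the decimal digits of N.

161

710608985699405 × 9988796265406206073396 = 7098128382518308762523194621823529380
Sum of its 37 digits: 161.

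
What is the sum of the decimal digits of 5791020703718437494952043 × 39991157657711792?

5791020703718437494952043 × 39991157657711792 = 231589621961477122207068447328650155591056
Sum of its 42 digits: 175.

175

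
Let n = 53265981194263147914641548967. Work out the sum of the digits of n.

5+3+2+6+5+9+8+1+1+9+4+2+6+3+1+4+7+9+1+4+6+4+1+5+4+8+9+6+7 = 140

140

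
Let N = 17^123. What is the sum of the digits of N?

665

17^123 = 22142024630120207359320573764236957523345603216987331732240497016947292822996637496750906355872025391170927994632063938187990037220685580536286573569713
Sum of its 152 digits: 665.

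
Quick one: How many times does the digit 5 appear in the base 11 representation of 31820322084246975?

1

31820322084246975 in base 11 is 7687A318A2521104.
The digit 5 appears 1 time.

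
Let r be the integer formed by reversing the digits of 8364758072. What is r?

2708574638

Reversing 8364758072 gives 2708574638.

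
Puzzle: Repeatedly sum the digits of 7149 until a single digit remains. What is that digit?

3

7+1+4+9 = 21
2+1 = 3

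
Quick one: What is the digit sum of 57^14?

108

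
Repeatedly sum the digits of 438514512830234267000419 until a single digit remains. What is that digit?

1

4+3+8+5+1+4+5+1+2+8+3+0+2+3+4+2+6+7+0+0+0+4+1+9 = 82
8+2 = 10
1+0 = 1
(Equivalently, 438514512830234267000419 mod 9 = 1.)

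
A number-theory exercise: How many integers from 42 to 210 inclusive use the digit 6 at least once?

The integers in [42, 210] that use the digit 6 at least once: 46, 56, 60, 61, 62, 63, …, 196, 206.
35 qualify.

35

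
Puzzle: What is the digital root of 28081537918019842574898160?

2+8+0+8+1+5+3+7+9+1+8+0+1+9+8+4+2+5+7+4+8+9+8+1+6+0 = 124
1+2+4 = 7

7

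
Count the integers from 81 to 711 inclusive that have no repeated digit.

458

The integers in [81, 711] that have no repeated digit: 81, 82, 83, 84, 85, 86, …, 709, 710.
458 qualify.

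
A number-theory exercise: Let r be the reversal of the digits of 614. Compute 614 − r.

198

Reverse of 614 is 416.
614 − 416 = 198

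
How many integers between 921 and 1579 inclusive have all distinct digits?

321

The integers in [921, 1579] that have all distinct digits: 921, 923, 924, 925, 926, 927, …, 1578, 1579.
321 qualify.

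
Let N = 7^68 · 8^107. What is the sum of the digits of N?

788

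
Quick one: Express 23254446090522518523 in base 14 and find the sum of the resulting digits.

106

23254446090522518523 in base 14 is A96A351225DBB60B1.
Digit sum: 10+9+6+10+3+5+1+2+2+5+13+11+11+6+0+11+1 = 106.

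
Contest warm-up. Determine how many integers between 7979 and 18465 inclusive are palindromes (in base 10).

105

The integers in [7979, 18465] that are palindromes (in base 10): 7997, 8008, 8118, 8228, 8338, 8448, …, 18281, 18381.
105 qualify.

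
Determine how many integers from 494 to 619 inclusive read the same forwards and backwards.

The integers in [494, 619] that read the same forwards and backwards: 494, 505, 515, 525, 535, 545, …, 606, 616.
13 qualify.

13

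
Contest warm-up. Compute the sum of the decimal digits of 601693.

6+0+1+6+9+3 = 25

25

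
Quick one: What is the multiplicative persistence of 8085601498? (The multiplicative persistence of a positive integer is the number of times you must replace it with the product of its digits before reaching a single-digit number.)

1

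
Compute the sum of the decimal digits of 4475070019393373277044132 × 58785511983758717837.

4475070019393373277044132 × 58785511983758717837 = 263069282253208502614007488730726281584582484
Sum of its 45 digits: 187.

187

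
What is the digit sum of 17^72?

379

17^72 = 39113109086909429677722020301913236473480554918622319095658263304421436792355981439762561
Sum of its 89 digits: 379.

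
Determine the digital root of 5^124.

The digital root of n equals n mod 9 (or 9 when 9 | n), so we need 5^124 mod 9.
5^124 ≡ 4 (mod 9), so the digital root is 4.

4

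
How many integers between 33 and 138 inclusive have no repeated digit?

The integers in [33, 138] that have no repeated digit: 34, 35, 36, 37, 38, 39, …, 137, 138.
83 qualify.

83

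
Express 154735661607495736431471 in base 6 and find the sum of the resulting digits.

86

154735661607495736431471 in base 6 is 411103450031240514345345554423.
Digit sum: 4+1+1+1+0+3+4+5+0+0+3+1+2+4+0+5+1+4+3+4+5+3+4+5+5+5+4+4+2+3 = 86.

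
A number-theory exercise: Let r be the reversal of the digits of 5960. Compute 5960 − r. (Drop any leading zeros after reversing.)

5265

Reverse of 5960 is 695.
5960 − 695 = 5265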